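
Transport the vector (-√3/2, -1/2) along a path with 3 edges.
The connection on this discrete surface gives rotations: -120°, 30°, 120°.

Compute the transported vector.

Total rotation: (-120°) + 30° + 120° = 30°. Final vector: (-0.5000, -0.8660)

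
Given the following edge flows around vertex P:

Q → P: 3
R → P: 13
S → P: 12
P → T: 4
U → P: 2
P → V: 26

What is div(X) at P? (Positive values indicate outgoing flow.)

Divergence = sum of outgoing flows = (-3) + (-13) + (-12) + 4 + (-2) + 26 = 0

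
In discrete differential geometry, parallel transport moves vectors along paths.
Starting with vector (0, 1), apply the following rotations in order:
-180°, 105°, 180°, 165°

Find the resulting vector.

Total rotation: (-180°) + 105° + 180° + 165° = 270° ≡ -90° (mod 360°). Final vector: (1, 0)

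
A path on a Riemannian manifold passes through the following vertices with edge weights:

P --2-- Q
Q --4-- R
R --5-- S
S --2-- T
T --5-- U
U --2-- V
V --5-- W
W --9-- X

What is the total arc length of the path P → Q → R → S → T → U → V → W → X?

Arc length = 2 + 4 + 5 + 2 + 5 + 2 + 5 + 9 = 34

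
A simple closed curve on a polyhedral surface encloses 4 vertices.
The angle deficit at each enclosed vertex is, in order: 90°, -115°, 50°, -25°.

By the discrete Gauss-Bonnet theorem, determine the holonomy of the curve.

Holonomy = total enclosed curvature = 90° + (-115°) + 50° + (-25°) = 0°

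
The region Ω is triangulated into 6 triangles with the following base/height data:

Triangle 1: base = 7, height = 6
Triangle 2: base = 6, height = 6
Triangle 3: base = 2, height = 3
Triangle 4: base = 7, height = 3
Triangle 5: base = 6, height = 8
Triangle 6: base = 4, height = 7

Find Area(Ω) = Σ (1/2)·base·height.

(1/2)×7×6 + (1/2)×6×6 + (1/2)×2×3 + (1/2)×7×3 + (1/2)×6×8 + (1/2)×4×7 = 90.5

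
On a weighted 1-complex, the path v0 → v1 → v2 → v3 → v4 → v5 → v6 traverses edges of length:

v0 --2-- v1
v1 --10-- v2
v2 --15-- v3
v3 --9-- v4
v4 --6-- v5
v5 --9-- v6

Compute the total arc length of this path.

Arc length = 2 + 10 + 15 + 9 + 6 + 9 = 51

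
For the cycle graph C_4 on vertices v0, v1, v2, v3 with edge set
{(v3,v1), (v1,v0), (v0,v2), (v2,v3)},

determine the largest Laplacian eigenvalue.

The cycle graph C_n has Laplacian eigenvalues λ_k = 2 − 2cos(2πk/n), k = 0, 1, …, n−1. Here n = 4:
k=0: 2 − 2cos(0) = 0.0; k=1: 2 − 2cos(π/2) = 2.0; k=2: 2 − 2cos(π) = 4.0; k=3: 2 − 2cos(3π/2) = 2.0.
Laplacian eigenvalues: [0.0, 2.0, 2.0, 4.0]. Largest eigenvalue (spectral radius) = 4.0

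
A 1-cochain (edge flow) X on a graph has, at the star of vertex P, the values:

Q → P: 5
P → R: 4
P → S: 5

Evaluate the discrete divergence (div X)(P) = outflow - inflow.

Divergence = sum of outgoing flows = (-5) + 4 + 5 = 4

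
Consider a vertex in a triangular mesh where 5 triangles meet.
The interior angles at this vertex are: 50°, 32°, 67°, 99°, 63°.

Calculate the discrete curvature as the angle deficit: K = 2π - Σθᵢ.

Sum of angles = 311°. K = 360° - 311° = 49° = 49π/180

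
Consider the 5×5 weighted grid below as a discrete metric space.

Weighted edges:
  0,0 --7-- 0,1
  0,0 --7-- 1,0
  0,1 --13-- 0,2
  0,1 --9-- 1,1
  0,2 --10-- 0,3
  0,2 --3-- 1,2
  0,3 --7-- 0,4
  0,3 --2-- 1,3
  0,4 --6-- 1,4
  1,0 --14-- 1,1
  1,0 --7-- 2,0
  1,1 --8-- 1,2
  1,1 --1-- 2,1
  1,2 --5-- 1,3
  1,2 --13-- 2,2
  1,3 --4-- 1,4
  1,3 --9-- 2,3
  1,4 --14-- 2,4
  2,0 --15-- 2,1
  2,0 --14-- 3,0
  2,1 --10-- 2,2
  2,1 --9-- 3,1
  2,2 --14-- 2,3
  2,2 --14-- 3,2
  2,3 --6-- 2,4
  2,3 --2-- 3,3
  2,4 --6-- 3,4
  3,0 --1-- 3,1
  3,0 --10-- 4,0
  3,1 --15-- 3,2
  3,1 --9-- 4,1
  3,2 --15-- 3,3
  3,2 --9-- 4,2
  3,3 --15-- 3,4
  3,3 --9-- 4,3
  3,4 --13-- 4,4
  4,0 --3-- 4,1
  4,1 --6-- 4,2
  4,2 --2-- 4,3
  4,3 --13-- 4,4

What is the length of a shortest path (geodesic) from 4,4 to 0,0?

Shortest path: 4,4 → 4,3 → 4,2 → 4,1 → 3,1 → 2,1 → 1,1 → 0,1 → 0,0, total weight = 56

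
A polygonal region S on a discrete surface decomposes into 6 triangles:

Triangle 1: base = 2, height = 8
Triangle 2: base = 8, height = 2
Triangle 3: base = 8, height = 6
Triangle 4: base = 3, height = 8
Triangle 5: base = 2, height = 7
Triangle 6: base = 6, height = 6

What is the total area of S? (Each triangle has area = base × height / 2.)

(1/2)×2×8 + (1/2)×8×2 + (1/2)×8×6 + (1/2)×3×8 + (1/2)×2×7 + (1/2)×6×6 = 77.0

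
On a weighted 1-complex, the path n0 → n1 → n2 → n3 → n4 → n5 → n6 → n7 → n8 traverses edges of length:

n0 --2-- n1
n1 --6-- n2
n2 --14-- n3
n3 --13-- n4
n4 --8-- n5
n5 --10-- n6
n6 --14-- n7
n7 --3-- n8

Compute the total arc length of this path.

Arc length = 2 + 6 + 14 + 13 + 8 + 10 + 14 + 3 = 70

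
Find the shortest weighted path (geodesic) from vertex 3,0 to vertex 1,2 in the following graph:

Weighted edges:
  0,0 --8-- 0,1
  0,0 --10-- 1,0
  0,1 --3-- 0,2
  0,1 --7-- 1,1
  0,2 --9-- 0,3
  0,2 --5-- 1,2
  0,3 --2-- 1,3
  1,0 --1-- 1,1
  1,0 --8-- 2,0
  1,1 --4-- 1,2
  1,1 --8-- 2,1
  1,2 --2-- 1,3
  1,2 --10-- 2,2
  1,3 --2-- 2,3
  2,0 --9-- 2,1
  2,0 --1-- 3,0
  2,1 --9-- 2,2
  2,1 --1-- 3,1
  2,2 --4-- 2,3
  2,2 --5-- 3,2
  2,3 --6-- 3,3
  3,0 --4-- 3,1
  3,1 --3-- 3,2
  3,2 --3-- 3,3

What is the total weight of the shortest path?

Shortest path: 3,0 → 2,0 → 1,0 → 1,1 → 1,2, total weight = 14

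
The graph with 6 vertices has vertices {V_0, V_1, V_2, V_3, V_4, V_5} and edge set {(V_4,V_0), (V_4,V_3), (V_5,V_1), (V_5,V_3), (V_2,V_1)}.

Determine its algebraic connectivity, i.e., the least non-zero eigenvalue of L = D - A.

Degrees: deg(V_0) = 1, deg(V_1) = 2, deg(V_2) = 1, deg(V_3) = 2, deg(V_4) = 2, deg(V_5) = 2.
L = D − A with rows/columns ordered (V_0, V_1, V_2, V_3, V_4, V_5):
  [ 1,  0,  0,  0, -1,  0]
  [ 0,  2, -1,  0,  0, -1]
  [ 0, -1,  1,  0,  0,  0]
  [ 0,  0,  0,  2, -1, -1]
  [-1,  0,  0, -1,  2,  0]
  [ 0, -1,  0, -1,  0,  2]
Characteristic polynomial: det(λI − L) = λ(λ² − 4λ + 1)(λ − 1)(λ − 2)(λ − 3).
Roots: λ = 0; (λ² − 4λ + 1) = 0 ⇒ λ = 2 ± √3 ≈ 0.2679, 3.7321; (λ − 1) = 0 ⇒ λ = 1; (λ − 2) = 0 ⇒ λ = 2; (λ − 3) = 0 ⇒ λ = 3.
(Check: the roots sum (with multiplicity) to 10, matching trace L = Σdeg = 2·5 = 10.)
Laplacian eigenvalues: [0.0, 0.2679, 1.0, 2.0, 3.0, 3.7321]. Algebraic connectivity (smallest non-zero eigenvalue) = 0.2679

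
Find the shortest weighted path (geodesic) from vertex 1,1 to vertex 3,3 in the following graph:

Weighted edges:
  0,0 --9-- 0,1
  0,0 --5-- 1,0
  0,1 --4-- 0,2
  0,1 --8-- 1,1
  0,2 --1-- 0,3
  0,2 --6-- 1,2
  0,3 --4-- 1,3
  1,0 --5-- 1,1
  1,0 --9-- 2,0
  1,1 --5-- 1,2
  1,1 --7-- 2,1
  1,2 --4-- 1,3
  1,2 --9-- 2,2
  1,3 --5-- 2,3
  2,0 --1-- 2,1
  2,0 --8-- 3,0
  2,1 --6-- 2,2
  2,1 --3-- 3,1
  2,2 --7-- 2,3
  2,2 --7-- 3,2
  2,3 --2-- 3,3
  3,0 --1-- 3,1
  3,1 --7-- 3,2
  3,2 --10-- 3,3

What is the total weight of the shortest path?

Shortest path: 1,1 → 1,2 → 1,3 → 2,3 → 3,3, total weight = 16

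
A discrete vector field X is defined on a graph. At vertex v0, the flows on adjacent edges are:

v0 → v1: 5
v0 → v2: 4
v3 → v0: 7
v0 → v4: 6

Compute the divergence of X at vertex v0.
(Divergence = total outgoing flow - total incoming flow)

Divergence = sum of outgoing flows = 5 + 4 + (-7) + 6 = 8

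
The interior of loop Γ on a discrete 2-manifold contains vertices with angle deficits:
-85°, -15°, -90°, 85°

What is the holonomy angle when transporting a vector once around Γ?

Holonomy = total enclosed curvature = (-85°) + (-15°) + (-90°) + 85° = -105°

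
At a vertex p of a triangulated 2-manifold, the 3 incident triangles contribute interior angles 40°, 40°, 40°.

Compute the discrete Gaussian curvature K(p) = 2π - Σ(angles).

Sum of angles = 120°. K = 360° - 120° = 240° = 4π/3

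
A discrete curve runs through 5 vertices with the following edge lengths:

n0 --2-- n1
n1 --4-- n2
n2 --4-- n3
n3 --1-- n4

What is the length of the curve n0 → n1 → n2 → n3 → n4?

Arc length = 2 + 4 + 4 + 1 = 11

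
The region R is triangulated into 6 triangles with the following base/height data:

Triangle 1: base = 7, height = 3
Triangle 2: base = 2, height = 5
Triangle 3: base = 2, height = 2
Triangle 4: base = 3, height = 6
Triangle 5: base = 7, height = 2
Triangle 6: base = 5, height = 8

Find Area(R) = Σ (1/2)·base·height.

(1/2)×7×3 + (1/2)×2×5 + (1/2)×2×2 + (1/2)×3×6 + (1/2)×7×2 + (1/2)×5×8 = 53.5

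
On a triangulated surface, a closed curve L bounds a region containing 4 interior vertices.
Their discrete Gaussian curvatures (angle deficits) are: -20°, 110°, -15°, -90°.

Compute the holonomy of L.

Holonomy = total enclosed curvature = (-20°) + 110° + (-15°) + (-90°) = -15°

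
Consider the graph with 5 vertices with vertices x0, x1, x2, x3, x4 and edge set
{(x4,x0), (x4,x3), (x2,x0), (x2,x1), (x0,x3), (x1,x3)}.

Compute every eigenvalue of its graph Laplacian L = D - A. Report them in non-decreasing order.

Degrees: deg(x0) = 3, deg(x1) = 2, deg(x2) = 2, deg(x3) = 3, deg(x4) = 2.
L = D − A with rows/columns ordered (x0, x1, x2, x3, x4):
  [ 3,  0, -1, -1, -1]
  [ 0,  2, -1, -1,  0]
  [-1, -1,  2,  0,  0]
  [-1, -1,  0,  3, -1]
  [-1,  0,  0, -1,  2]
Characteristic polynomial: det(λI − L) = λ(λ² − 5λ + 5)(λ² − 7λ + 11).
Roots: λ = 0; (λ² − 5λ + 5) = 0 ⇒ λ = (5 ± √5)/2 ≈ 1.382, 3.618; (λ² − 7λ + 11) = 0 ⇒ λ = (7 ± √5)/2 ≈ 2.382, 4.618.
(Check: the roots sum (with multiplicity) to 12, matching trace L = Σdeg = 2·6 = 12.)
Laplacian eigenvalues (increasing order): [0.0, 1.382, 2.382, 3.618, 4.618]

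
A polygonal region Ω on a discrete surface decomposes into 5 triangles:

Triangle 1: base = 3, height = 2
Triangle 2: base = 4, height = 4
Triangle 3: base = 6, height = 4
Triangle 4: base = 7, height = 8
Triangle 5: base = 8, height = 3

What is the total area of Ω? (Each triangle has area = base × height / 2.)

(1/2)×3×2 + (1/2)×4×4 + (1/2)×6×4 + (1/2)×7×8 + (1/2)×8×3 = 63.0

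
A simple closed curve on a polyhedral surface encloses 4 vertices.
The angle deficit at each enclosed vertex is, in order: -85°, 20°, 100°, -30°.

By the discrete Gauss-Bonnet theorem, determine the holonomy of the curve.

Holonomy = total enclosed curvature = (-85°) + 20° + 100° + (-30°) = 5°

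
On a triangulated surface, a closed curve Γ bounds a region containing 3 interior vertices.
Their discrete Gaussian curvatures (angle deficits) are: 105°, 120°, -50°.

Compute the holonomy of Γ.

Holonomy = total enclosed curvature = 105° + 120° + (-50°) = 175°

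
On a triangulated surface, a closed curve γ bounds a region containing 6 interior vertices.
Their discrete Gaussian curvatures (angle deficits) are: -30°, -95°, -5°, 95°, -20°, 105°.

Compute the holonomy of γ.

Holonomy = total enclosed curvature = (-30°) + (-95°) + (-5°) + 95° + (-20°) + 105° = 50°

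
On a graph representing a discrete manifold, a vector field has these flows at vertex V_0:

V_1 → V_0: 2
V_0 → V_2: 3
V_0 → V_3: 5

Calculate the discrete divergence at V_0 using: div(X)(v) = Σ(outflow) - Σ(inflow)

Divergence = sum of outgoing flows = (-2) + 3 + 5 = 6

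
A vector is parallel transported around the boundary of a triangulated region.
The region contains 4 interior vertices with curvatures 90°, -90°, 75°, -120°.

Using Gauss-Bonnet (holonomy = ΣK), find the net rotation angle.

Holonomy = total enclosed curvature = 90° + (-90°) + 75° + (-120°) = -45°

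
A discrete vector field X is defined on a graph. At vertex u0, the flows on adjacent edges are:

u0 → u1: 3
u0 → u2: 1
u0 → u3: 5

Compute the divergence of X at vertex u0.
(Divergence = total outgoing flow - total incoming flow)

Divergence = sum of outgoing flows = 3 + 1 + 5 = 9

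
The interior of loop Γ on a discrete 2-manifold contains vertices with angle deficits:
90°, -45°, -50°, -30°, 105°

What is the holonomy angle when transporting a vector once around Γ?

Holonomy = total enclosed curvature = 90° + (-45°) + (-50°) + (-30°) + 105° = 70°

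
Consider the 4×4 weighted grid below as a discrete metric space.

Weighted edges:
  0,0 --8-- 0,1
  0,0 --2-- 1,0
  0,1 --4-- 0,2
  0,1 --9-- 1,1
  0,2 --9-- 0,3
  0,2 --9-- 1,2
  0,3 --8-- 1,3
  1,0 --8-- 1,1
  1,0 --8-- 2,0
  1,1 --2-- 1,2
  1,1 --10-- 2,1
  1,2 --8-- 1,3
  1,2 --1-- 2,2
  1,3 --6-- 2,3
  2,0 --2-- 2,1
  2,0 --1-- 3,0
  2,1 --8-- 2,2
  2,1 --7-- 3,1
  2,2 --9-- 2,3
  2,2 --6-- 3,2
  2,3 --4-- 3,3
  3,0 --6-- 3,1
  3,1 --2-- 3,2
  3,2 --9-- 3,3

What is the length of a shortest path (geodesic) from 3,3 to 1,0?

Shortest path: 3,3 → 2,3 → 2,2 → 1,2 → 1,1 → 1,0, total weight = 24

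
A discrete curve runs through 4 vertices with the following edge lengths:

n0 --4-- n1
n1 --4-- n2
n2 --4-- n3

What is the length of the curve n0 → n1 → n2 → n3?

Arc length = 4 + 4 + 4 = 12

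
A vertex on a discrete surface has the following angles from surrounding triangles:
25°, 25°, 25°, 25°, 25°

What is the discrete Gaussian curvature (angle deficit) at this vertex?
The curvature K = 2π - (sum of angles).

Sum of angles = 125°. K = 360° - 125° = 235° = 47π/36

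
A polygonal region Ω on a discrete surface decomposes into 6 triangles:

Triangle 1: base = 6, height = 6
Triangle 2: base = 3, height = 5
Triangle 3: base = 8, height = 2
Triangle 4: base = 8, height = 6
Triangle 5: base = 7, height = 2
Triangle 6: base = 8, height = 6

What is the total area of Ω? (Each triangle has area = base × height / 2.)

(1/2)×6×6 + (1/2)×3×5 + (1/2)×8×2 + (1/2)×8×6 + (1/2)×7×2 + (1/2)×8×6 = 88.5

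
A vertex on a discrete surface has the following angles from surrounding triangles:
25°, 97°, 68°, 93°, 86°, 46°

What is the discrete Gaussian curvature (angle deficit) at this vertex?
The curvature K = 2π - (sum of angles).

Sum of angles = 415°. K = 360° - 415° = -55° = -11π/36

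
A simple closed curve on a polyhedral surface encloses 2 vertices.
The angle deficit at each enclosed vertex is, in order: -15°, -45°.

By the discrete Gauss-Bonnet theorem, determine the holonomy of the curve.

Holonomy = total enclosed curvature = (-15°) + (-45°) = -60°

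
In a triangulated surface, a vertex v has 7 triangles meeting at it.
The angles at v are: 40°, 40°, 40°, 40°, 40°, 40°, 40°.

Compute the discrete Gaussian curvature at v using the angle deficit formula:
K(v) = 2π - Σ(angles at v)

Sum of angles = 280°. K = 360° - 280° = 80° = 4π/9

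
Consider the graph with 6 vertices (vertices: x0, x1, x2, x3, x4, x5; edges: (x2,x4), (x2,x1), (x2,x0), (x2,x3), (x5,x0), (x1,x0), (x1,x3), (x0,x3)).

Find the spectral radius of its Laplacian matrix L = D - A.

Degrees: deg(x0) = 4, deg(x1) = 3, deg(x2) = 4, deg(x3) = 3, deg(x4) = 1, deg(x5) = 1.
L = D − A with rows/columns ordered (x0, x1, x2, x3, x4, x5):
  [ 4, -1, -1, -1,  0, -1]
  [-1,  3, -1, -1,  0,  0]
  [-1, -1,  4, -1, -1,  0]
  [-1, -1, -1,  3,  0,  0]
  [ 0,  0, -1,  0,  1,  0]
  [-1,  0,  0,  0,  0,  1]
Characteristic polynomial: det(λI − L) = λ(λ² − 6λ + 4)(λ² − 6λ + 6)(λ − 4).
Roots: λ = 0; (λ² − 6λ + 4) = 0 ⇒ λ = 3 ± √5 ≈ 0.7639, 5.2361; (λ² − 6λ + 6) = 0 ⇒ λ = 3 ± √3 ≈ 1.2679, 4.7321; (λ − 4) = 0 ⇒ λ = 4.
(Check: the roots sum (with multiplicity) to 16, matching trace L = Σdeg = 2·8 = 16.)
Laplacian eigenvalues: [0.0, 0.7639, 1.2679, 4.0, 4.7321, 5.2361]. Largest eigenvalue (spectral radius) = 5.2361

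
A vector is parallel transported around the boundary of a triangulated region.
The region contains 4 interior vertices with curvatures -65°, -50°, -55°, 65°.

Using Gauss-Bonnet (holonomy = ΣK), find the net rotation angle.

Holonomy = total enclosed curvature = (-65°) + (-50°) + (-55°) + 65° = -105°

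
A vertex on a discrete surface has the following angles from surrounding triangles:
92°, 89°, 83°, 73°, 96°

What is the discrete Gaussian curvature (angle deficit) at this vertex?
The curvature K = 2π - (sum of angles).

Sum of angles = 433°. K = 360° - 433° = -73° = -73π/180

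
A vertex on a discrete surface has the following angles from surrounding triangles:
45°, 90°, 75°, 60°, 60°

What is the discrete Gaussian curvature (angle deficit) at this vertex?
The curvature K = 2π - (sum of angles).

Sum of angles = 330°. K = 360° - 330° = 30°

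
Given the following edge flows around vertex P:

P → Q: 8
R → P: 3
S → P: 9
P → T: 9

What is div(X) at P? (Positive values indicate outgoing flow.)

Divergence = sum of outgoing flows = 8 + (-3) + (-9) + 9 = 5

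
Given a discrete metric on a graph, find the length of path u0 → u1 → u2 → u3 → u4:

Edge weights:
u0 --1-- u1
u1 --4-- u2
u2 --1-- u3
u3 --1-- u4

Arc length = 1 + 4 + 1 + 1 = 7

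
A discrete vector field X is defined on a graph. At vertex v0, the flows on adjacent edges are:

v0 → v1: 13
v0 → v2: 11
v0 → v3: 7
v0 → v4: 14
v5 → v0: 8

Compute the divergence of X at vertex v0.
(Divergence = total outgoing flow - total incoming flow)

Divergence = sum of outgoing flows = 13 + 11 + 7 + 14 + (-8) = 37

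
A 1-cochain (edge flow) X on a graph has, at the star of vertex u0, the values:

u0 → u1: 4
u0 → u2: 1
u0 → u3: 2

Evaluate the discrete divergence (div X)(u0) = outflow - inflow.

Divergence = sum of outgoing flows = 4 + 1 + 2 = 7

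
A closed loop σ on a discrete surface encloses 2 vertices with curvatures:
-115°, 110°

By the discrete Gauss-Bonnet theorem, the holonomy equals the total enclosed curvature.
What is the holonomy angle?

Holonomy = total enclosed curvature = (-115°) + 110° = -5°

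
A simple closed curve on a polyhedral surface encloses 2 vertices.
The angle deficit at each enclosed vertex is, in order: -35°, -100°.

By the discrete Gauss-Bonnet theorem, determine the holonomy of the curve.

Holonomy = total enclosed curvature = (-35°) + (-100°) = -135°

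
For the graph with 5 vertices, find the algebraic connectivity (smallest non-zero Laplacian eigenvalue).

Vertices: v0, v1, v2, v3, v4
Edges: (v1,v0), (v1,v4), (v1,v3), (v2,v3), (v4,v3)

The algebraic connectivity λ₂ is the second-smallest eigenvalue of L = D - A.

Degrees: deg(v0) = 1, deg(v1) = 3, deg(v2) = 1, deg(v3) = 3, deg(v4) = 2.
L = D − A with rows/columns ordered (v0, v1, v2, v3, v4):
  [ 1, -1,  0,  0,  0]
  [-1,  3,  0, -1, -1]
  [ 0,  0,  1, -1,  0]
  [ 0, -1, -1,  3, -1]
  [ 0, -1,  0, -1,  2]
Characteristic polynomial: det(λI − L) = λ(λ² − 5λ + 3)(λ² − 5λ + 5).
Roots: λ = 0; (λ² − 5λ + 3) = 0 ⇒ λ = (5 ± √13)/2 ≈ 0.6972, 4.3028; (λ² − 5λ + 5) = 0 ⇒ λ = (5 ± √5)/2 ≈ 1.382, 3.618.
(Check: the roots sum (with multiplicity) to 10, matching trace L = Σdeg = 2·5 = 10.)
Laplacian eigenvalues: [0.0, 0.6972, 1.382, 3.618, 4.3028]. Algebraic connectivity (smallest non-zero eigenvalue) = 0.6972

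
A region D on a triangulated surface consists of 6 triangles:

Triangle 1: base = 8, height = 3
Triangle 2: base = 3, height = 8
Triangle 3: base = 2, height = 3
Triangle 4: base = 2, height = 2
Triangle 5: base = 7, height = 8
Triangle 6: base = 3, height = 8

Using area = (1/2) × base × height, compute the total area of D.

(1/2)×8×3 + (1/2)×3×8 + (1/2)×2×3 + (1/2)×2×2 + (1/2)×7×8 + (1/2)×3×8 = 69.0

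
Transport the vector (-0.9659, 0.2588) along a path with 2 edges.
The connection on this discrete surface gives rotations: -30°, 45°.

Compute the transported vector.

Total rotation: (-30°) + 45° = 15°. Final vector: (-1, 0)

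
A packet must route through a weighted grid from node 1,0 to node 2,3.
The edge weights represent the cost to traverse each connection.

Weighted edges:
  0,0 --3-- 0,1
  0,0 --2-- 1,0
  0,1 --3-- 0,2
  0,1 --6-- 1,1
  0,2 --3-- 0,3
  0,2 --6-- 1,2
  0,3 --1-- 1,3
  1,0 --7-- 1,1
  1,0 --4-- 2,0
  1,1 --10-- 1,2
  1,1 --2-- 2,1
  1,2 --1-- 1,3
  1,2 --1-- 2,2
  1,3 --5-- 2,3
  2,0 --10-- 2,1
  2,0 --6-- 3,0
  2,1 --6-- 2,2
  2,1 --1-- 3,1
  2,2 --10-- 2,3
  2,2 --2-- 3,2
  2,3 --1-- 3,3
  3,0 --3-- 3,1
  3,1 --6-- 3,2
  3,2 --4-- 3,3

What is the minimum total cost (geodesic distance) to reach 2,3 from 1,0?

Shortest path: 1,0 → 0,0 → 0,1 → 0,2 → 0,3 → 1,3 → 2,3, total weight = 17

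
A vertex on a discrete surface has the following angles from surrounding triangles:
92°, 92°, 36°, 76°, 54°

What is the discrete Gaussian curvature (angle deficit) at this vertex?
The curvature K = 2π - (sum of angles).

Sum of angles = 350°. K = 360° - 350° = 10° = π/18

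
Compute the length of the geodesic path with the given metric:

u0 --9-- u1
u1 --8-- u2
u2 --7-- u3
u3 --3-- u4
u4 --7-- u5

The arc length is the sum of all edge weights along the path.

Arc length = 9 + 8 + 7 + 3 + 7 = 34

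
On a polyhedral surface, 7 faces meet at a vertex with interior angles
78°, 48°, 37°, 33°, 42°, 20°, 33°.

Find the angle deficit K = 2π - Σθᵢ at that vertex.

Sum of angles = 291°. K = 360° - 291° = 69° = 23π/60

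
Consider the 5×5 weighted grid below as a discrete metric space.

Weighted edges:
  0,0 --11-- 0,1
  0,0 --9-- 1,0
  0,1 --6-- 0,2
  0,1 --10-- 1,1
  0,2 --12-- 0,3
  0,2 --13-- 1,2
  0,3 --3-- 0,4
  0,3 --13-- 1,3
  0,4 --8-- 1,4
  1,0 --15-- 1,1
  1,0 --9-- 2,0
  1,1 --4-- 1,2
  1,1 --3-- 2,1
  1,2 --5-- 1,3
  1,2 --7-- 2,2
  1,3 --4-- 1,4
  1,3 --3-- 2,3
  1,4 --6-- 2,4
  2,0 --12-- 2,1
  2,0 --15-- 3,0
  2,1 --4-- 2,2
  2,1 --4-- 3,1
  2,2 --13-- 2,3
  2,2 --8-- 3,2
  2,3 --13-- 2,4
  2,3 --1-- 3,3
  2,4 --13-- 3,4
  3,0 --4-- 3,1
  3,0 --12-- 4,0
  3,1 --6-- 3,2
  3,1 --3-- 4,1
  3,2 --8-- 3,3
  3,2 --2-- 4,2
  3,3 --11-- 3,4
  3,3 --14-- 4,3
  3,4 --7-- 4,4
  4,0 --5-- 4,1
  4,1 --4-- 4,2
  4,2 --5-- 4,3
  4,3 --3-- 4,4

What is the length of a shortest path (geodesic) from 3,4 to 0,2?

Shortest path: 3,4 → 3,3 → 2,3 → 1,3 → 1,2 → 0,2, total weight = 33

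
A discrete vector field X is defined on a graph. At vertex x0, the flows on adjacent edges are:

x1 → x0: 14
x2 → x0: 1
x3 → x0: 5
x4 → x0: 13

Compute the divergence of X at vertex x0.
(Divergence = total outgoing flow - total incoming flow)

Divergence = sum of outgoing flows = (-14) + (-1) + (-5) + (-13) = -33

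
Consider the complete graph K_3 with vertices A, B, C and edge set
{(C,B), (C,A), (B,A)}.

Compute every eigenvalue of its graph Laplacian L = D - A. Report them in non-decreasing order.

For the complete graph K_n, L = nI − J (J = all-ones matrix). J has eigenvalues n (once, eigenvector 𝟙) and 0 (multiplicity n−1), so L has eigenvalues 0 (once) and n (multiplicity n−1). Here n = 3: eigenvalue 0 once and 3 with multiplicity 2.
Laplacian eigenvalues (increasing order): [0.0, 3.0, 3.0]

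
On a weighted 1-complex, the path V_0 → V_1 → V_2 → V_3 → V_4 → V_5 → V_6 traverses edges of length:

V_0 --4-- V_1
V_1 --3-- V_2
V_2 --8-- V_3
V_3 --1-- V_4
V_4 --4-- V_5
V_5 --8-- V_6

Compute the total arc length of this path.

Arc length = 4 + 3 + 8 + 1 + 4 + 8 = 28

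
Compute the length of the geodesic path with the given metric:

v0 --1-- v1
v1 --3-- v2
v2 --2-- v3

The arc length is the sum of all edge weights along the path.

Arc length = 1 + 3 + 2 = 6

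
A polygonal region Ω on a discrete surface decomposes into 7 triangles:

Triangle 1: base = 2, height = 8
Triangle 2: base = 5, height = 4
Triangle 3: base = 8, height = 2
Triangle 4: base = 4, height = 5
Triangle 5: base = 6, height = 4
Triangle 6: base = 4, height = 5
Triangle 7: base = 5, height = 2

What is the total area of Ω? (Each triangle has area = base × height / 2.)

(1/2)×2×8 + (1/2)×5×4 + (1/2)×8×2 + (1/2)×4×5 + (1/2)×6×4 + (1/2)×4×5 + (1/2)×5×2 = 63.0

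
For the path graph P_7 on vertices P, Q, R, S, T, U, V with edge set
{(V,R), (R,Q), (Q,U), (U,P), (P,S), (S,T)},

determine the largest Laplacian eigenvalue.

The path graph P_n has Laplacian eigenvalues λ_k = 2 − 2cos(kπ/n), k = 0, 1, …, n−1. Here n = 7:
k=0: 2 − 2cos(0) = 0.0; k=1: 2 − 2cos(π/7) = 0.1981; k=2: 2 − 2cos(2π/7) = 0.753; k=3: 2 − 2cos(3π/7) = 1.555; k=4: 2 − 2cos(4π/7) = 2.445; k=5: 2 − 2cos(5π/7) = 3.247; k=6: 2 − 2cos(6π/7) = 3.8019.
Laplacian eigenvalues: [0.0, 0.1981, 0.753, 1.555, 2.445, 3.247, 3.8019]. Largest eigenvalue (spectral radius) = 3.8019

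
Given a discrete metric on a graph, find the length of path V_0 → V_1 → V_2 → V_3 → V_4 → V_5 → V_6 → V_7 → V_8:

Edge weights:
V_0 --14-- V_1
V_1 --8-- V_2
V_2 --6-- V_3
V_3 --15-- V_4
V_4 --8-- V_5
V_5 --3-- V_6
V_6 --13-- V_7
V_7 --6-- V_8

Arc length = 14 + 8 + 6 + 15 + 8 + 3 + 13 + 6 = 73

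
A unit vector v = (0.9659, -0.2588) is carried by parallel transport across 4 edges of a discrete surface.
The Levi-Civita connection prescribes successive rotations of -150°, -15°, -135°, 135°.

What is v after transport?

Total rotation: (-150°) + (-15°) + (-135°) + 135° = -165°. Final vector: (-1, 0)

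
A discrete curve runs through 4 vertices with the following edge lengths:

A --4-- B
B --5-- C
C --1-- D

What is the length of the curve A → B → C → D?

Arc length = 4 + 5 + 1 = 10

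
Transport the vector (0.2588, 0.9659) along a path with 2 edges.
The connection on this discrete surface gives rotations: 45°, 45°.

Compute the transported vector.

Total rotation: 45° + 45° = 90°. Final vector: (-0.9659, 0.2588)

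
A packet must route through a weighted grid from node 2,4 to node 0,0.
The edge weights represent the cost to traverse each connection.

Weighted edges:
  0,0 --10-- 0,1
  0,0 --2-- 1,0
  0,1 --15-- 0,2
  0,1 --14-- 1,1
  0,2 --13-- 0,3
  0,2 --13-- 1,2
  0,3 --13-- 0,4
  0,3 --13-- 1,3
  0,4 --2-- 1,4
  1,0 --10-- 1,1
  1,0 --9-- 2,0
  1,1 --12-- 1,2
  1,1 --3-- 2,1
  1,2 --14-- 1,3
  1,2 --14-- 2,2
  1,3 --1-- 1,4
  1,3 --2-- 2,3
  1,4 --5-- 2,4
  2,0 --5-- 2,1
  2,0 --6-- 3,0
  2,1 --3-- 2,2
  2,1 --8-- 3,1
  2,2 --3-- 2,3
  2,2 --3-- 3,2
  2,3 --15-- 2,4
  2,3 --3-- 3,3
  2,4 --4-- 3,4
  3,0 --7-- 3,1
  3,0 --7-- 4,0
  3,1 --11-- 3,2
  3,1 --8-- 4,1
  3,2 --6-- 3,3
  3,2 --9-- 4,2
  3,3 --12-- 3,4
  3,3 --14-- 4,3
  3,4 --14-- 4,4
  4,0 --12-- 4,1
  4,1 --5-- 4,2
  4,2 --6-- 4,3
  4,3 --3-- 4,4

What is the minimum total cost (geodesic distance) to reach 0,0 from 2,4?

Shortest path: 2,4 → 1,4 → 1,3 → 2,3 → 2,2 → 2,1 → 1,1 → 1,0 → 0,0, total weight = 29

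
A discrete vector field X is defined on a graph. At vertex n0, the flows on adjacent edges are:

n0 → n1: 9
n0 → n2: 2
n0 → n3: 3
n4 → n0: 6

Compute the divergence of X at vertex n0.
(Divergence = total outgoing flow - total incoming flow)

Divergence = sum of outgoing flows = 9 + 2 + 3 + (-6) = 8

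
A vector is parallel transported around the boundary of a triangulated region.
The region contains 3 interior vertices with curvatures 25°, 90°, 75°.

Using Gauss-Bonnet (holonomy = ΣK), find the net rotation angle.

Holonomy = total enclosed curvature = 25° + 90° + 75° = 190°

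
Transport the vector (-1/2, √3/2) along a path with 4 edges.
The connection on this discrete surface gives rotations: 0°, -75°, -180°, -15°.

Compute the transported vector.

Total rotation: 0° + (-75°) + (-180°) + (-15°) = -270° ≡ 90° (mod 360°). Final vector: (-0.8660, -0.5000)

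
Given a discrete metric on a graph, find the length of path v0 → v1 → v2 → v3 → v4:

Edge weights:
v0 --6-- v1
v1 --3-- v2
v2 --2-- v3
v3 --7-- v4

Arc length = 6 + 3 + 2 + 7 = 18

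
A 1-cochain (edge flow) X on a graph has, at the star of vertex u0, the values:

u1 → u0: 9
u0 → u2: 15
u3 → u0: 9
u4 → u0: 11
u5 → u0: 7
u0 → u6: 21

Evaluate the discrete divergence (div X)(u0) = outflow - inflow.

Divergence = sum of outgoing flows = (-9) + 15 + (-9) + (-11) + (-7) + 21 = 0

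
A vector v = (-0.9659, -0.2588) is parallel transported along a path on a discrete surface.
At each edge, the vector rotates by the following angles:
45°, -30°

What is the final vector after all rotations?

Total rotation: 45° + (-30°) = 15°. Final vector: (-0.8660, -0.5000)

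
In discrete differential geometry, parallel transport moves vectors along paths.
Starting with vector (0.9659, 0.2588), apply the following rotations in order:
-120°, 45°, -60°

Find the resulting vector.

Total rotation: (-120°) + 45° + (-60°) = -135°. Final vector: (-0.5000, -0.8660)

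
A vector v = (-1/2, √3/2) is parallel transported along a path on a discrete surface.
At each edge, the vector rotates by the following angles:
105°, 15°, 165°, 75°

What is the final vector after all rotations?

Total rotation: 105° + 15° + 165° + 75° = 360° ≡ 0° (mod 360°). Final vector: (-0.5000, 0.8660)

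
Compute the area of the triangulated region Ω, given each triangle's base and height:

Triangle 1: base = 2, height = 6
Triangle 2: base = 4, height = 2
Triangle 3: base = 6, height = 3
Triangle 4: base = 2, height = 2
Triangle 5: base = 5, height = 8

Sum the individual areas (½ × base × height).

(1/2)×2×6 + (1/2)×4×2 + (1/2)×6×3 + (1/2)×2×2 + (1/2)×5×8 = 41.0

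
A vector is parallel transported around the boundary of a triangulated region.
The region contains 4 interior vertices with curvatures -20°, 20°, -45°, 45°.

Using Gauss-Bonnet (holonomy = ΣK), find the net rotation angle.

Holonomy = total enclosed curvature = (-20°) + 20° + (-45°) + 45° = 0°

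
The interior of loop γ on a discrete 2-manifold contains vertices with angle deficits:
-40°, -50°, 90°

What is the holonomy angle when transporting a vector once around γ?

Holonomy = total enclosed curvature = (-40°) + (-50°) + 90° = 0°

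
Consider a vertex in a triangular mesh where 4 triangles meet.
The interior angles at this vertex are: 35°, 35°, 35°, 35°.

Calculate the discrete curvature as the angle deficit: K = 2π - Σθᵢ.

Sum of angles = 140°. K = 360° - 140° = 220°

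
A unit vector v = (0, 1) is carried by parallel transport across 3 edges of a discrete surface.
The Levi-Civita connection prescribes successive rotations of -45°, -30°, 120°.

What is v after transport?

Total rotation: (-45°) + (-30°) + 120° = 45°. Final vector: (-0.7071, 0.7071)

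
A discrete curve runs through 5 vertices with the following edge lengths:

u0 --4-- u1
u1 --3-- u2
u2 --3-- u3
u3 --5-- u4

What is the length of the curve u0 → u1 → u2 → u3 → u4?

Arc length = 4 + 3 + 3 + 5 = 15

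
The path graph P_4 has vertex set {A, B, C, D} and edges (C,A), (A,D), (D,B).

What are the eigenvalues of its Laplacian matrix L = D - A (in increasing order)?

The path graph P_n has Laplacian eigenvalues λ_k = 2 − 2cos(kπ/n), k = 0, 1, …, n−1. Here n = 4:
k=0: 2 − 2cos(0) = 0.0; k=1: 2 − 2cos(π/4) = 0.5858; k=2: 2 − 2cos(π/2) = 2.0; k=3: 2 − 2cos(3π/4) = 3.4142.
Laplacian eigenvalues (increasing order): [0.0, 0.5858, 2.0, 3.4142]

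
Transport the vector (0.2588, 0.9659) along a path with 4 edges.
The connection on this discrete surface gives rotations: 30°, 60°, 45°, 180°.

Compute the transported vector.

Total rotation: 30° + 60° + 45° + 180° = 315° ≡ -45° (mod 360°). Final vector: (0.8660, 0.5000)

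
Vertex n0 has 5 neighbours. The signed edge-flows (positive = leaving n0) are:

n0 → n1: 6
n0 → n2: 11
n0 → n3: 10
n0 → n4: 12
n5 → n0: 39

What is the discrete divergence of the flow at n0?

Divergence = sum of outgoing flows = 6 + 11 + 10 + 12 + (-39) = 0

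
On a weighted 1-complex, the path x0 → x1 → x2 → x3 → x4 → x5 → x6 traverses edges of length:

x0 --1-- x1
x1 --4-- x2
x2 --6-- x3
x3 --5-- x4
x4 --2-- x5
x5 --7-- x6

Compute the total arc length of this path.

Arc length = 1 + 4 + 6 + 5 + 2 + 7 = 25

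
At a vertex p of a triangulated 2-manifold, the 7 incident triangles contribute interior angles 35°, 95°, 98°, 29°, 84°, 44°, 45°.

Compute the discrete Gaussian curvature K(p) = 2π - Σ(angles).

Sum of angles = 430°. K = 360° - 430° = -70° = -7π/18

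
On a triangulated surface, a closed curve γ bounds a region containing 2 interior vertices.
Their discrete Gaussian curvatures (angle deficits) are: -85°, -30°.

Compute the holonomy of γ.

Holonomy = total enclosed curvature = (-85°) + (-30°) = -115°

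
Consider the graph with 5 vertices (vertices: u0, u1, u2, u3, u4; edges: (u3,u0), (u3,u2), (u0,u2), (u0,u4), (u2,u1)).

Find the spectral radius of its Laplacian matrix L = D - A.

Degrees: deg(u0) = 3, deg(u1) = 1, deg(u2) = 3, deg(u3) = 2, deg(u4) = 1.
L = D − A with rows/columns ordered (u0, u1, u2, u3, u4):
  [ 3,  0, -1, -1, -1]
  [ 0,  1, -1,  0,  0]
  [-1, -1,  3, -1,  0]
  [-1,  0, -1,  2,  0]
  [-1,  0,  0,  0,  1]
Characteristic polynomial: det(λI − L) = λ(λ² − 5λ + 3)(λ² − 5λ + 5).
Roots: λ = 0; (λ² − 5λ + 3) = 0 ⇒ λ = (5 ± √13)/2 ≈ 0.6972, 4.3028; (λ² − 5λ + 5) = 0 ⇒ λ = (5 ± √5)/2 ≈ 1.382, 3.618.
(Check: the roots sum (with multiplicity) to 10, matching trace L = Σdeg = 2·5 = 10.)
Laplacian eigenvalues: [0.0, 0.6972, 1.382, 3.618, 4.3028]. Largest eigenvalue (spectral radius) = 4.3028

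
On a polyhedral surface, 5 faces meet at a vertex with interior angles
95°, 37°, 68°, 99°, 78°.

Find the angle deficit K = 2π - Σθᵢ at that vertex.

Sum of angles = 377°. K = 360° - 377° = -17° = -17π/180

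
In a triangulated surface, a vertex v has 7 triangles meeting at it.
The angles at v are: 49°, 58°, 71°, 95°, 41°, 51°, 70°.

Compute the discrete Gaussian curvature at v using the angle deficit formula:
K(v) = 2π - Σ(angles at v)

Sum of angles = 435°. K = 360° - 435° = -75° = -5π/12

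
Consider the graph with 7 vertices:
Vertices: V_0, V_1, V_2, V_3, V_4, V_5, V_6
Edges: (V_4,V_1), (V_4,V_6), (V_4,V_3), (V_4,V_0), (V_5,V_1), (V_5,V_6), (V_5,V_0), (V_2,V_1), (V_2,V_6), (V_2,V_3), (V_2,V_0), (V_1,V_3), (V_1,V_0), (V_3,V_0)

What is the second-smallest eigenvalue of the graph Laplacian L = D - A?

Degrees: deg(V_0) = 5, deg(V_1) = 5, deg(V_2) = 4, deg(V_3) = 4, deg(V_4) = 4, deg(V_5) = 3, deg(V_6) = 3.
L = D − A with rows/columns ordered (V_0, V_1, V_2, V_3, V_4, V_5, V_6):
  [ 5, -1, -1, -1, -1, -1,  0]
  [-1,  5, -1, -1, -1, -1,  0]
  [-1, -1,  4, -1,  0,  0, -1]
  [-1, -1, -1,  4, -1,  0,  0]
  [-1, -1,  0, -1,  4,  0, -1]
  [-1, -1,  0,  0,  0,  3, -1]
  [ 0,  0, -1,  0, -1, -1,  3]
Characteristic polynomial: det(λI − L) = λ(λ² − 8λ + 14)(λ² − 10λ + 22)(λ − 4)(λ − 6).
Roots: λ = 0; (λ² − 8λ + 14) = 0 ⇒ λ = 4 ± √2 ≈ 2.5858, 5.4142; (λ² − 10λ + 22) = 0 ⇒ λ = 5 ± √3 ≈ 3.2679, 6.7321; (λ − 4) = 0 ⇒ λ = 4; (λ − 6) = 0 ⇒ λ = 6.
(Check: the roots sum (with multiplicity) to 28, matching trace L = Σdeg = 2·14 = 28.)
Laplacian eigenvalues: [0.0, 2.5858, 3.2679, 4.0, 5.4142, 6.0, 6.7321]. Algebraic connectivity (smallest non-zero eigenvalue) = 2.5858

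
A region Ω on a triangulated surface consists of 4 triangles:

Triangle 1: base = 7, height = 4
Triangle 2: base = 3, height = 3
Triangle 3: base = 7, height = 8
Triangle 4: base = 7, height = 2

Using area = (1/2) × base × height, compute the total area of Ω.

(1/2)×7×4 + (1/2)×3×3 + (1/2)×7×8 + (1/2)×7×2 = 53.5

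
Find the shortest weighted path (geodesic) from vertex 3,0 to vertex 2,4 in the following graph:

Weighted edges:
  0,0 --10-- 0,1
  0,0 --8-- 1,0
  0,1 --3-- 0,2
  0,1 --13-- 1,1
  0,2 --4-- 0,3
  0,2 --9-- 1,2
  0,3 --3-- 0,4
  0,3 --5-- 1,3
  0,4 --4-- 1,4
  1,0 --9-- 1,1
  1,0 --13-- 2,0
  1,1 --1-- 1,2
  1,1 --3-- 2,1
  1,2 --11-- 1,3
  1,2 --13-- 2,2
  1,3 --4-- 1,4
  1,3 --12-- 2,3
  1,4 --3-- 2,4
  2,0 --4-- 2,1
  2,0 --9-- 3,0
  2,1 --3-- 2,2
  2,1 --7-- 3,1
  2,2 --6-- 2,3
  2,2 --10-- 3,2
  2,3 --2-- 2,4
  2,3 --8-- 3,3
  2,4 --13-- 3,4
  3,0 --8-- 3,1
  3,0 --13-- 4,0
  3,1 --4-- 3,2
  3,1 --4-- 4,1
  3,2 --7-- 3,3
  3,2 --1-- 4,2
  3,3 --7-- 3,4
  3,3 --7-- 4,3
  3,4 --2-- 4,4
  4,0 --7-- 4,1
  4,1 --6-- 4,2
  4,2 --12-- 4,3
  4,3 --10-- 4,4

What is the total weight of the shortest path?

Shortest path: 3,0 → 2,0 → 2,1 → 2,2 → 2,3 → 2,4, total weight = 24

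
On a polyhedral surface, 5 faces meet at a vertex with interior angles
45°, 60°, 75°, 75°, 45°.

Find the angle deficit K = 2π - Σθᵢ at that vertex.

Sum of angles = 300°. K = 360° - 300° = 60°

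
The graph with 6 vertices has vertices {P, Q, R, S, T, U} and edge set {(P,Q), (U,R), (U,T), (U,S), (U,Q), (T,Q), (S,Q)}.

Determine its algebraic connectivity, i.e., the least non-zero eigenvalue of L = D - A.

Degrees: deg(P) = 1, deg(Q) = 4, deg(R) = 1, deg(S) = 2, deg(T) = 2, deg(U) = 4.
L = D − A with rows/columns ordered (P, Q, R, S, T, U):
  [ 1, -1,  0,  0,  0,  0]
  [-1,  4,  0, -1, -1, -1]
  [ 0,  0,  1,  0,  0, -1]
  [ 0, -1,  0,  2,  0, -1]
  [ 0, -1,  0,  0,  2, -1]
  [ 0, -1, -1, -1, -1,  4]
Characteristic polynomial: det(λI − L) = λ(λ² − 6λ + 4)(λ² − 6λ + 6)(λ − 2).
Roots: λ = 0; (λ² − 6λ + 4) = 0 ⇒ λ = 3 ± √5 ≈ 0.7639, 5.2361; (λ² − 6λ + 6) = 0 ⇒ λ = 3 ± √3 ≈ 1.2679, 4.7321; (λ − 2) = 0 ⇒ λ = 2.
(Check: the roots sum (with multiplicity) to 14, matching trace L = Σdeg = 2·7 = 14.)
Laplacian eigenvalues: [0.0, 0.7639, 1.2679, 2.0, 4.7321, 5.2361]. Algebraic connectivity (smallest non-zero eigenvalue) = 0.7639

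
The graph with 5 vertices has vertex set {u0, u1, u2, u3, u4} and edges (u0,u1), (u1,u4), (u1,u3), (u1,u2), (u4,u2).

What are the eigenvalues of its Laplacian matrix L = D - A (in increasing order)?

Degrees: deg(u0) = 1, deg(u1) = 4, deg(u2) = 2, deg(u3) = 1, deg(u4) = 2.
L = D − A with rows/columns ordered (u0, u1, u2, u3, u4):
  [ 1, -1,  0,  0,  0]
  [-1,  4, -1, -1, -1]
  [ 0, -1,  2,  0, -1]
  [ 0, -1,  0,  1,  0]
  [ 0, -1, -1,  0,  2]
Characteristic polynomial: det(λI − L) = λ(λ − 1)²(λ − 3)(λ − 5).
Roots: λ = 0; (λ − 1) = 0 ⇒ λ = 1 (multiplicity 2); (λ − 3) = 0 ⇒ λ = 3; (λ − 5) = 0 ⇒ λ = 5.
(Check: the roots sum (with multiplicity) to 10, matching trace L = Σdeg = 2·5 = 10.)
Laplacian eigenvalues (increasing order): [0.0, 1.0, 1.0, 3.0, 5.0]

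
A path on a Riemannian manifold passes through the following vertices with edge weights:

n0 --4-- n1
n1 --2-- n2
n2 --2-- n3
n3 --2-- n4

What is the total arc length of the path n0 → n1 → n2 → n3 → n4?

Arc length = 4 + 2 + 2 + 2 = 10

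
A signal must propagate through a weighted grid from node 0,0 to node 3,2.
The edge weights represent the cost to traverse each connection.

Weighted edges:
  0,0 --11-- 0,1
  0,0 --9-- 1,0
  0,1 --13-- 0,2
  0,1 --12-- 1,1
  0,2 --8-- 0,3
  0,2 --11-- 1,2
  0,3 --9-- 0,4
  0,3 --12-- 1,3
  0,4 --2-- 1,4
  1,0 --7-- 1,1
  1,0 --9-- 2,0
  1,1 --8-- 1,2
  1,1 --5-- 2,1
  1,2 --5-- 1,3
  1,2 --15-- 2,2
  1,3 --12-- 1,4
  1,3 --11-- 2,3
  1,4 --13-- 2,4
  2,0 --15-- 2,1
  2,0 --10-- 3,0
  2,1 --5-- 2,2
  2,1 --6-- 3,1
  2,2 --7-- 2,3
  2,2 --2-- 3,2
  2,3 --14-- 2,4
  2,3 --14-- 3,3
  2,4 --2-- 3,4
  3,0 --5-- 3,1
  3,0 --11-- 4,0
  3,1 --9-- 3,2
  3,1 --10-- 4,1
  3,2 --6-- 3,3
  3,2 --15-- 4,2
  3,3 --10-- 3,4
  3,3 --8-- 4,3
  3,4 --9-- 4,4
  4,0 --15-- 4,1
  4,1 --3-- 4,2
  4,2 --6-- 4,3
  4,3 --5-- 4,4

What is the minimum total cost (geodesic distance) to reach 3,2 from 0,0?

Shortest path: 0,0 → 1,0 → 1,1 → 2,1 → 2,2 → 3,2, total weight = 28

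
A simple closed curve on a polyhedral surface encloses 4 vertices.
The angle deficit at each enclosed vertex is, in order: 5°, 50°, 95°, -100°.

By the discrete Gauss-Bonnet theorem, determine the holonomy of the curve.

Holonomy = total enclosed curvature = 5° + 50° + 95° + (-100°) = 50°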